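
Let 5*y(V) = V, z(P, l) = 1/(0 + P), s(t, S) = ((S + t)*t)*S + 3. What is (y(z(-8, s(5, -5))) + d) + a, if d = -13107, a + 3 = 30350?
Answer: 689599/40 ≈ 17240.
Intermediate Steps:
a = 30347 (a = -3 + 30350 = 30347)
s(t, S) = 3 + S*t*(S + t) (s(t, S) = (t*(S + t))*S + 3 = S*t*(S + t) + 3 = 3 + S*t*(S + t))
z(P, l) = 1/P
y(V) = V/5
(y(z(-8, s(5, -5))) + d) + a = ((1/5)/(-8) - 13107) + 30347 = ((1/5)*(-1/8) - 13107) + 30347 = (-1/40 - 13107) + 30347 = -524281/40 + 30347 = 689599/40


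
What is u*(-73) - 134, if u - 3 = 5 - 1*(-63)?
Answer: -5317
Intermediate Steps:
u = 71 (u = 3 + (5 - 1*(-63)) = 3 + (5 + 63) = 3 + 68 = 71)
u*(-73) - 134 = 71*(-73) - 134 = -5183 - 134 = -5317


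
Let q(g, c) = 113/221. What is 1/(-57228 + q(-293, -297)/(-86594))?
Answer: -19137274/1095187916585 ≈ -1.7474e-5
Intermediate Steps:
q(g, c) = 113/221 (q(g, c) = 113*(1/221) = 113/221)
1/(-57228 + q(-293, -297)/(-86594)) = 1/(-57228 + (113/221)/(-86594)) = 1/(-57228 + (113/221)*(-1/86594)) = 1/(-57228 - 113/19137274) = 1/(-1095187916585/19137274) = -19137274/1095187916585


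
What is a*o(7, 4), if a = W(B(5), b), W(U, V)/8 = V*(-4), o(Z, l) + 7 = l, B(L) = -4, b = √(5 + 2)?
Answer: 96*√7 ≈ 253.99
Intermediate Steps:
b = √7 ≈ 2.6458
o(Z, l) = -7 + l
W(U, V) = -32*V (W(U, V) = 8*(V*(-4)) = 8*(-4*V) = -32*V)
a = -32*√7 ≈ -84.664
a*o(7, 4) = (-32*√7)*(-7 + 4) = -32*√7*(-3) = 96*√7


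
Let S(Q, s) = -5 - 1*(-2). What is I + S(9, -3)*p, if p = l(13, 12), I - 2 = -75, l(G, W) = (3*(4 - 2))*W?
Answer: -289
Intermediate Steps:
S(Q, s) = -3 (S(Q, s) = -5 + 2 = -3)
l(G, W) = 6*W (l(G, W) = (3*2)*W = 6*W)
I = -73 (I = 2 - 75 = -73)
p = 72 (p = 6*12 = 72)
I + S(9, -3)*p = -73 - 3*72 = -73 - 216 = -289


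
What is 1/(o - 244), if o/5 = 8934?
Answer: 1/44426 ≈ 2.2509e-5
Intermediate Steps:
o = 44670 (o = 5*8934 = 44670)
1/(o - 244) = 1/(44670 - 244) = 1/44426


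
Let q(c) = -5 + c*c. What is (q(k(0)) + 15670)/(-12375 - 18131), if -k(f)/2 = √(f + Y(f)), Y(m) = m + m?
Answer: -15665/30506 ≈ -0.51351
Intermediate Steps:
Y(m) = 2*m
k(f) = -2*√3*√f (k(f) = -2*√(f + 2*f) = -2*√3*√f)
q(c) = -5 + c²
(q(k(0)) + 15670)/(-12375 - 18131) = ((-5 + (-2*√3*√0)²) + 15670)/(-12375 - 18131) = ((-5 + (-2*√3*0)²) + 15670)/(-30506) = ((-5 + 0²) + 15670)*(-1/30506) = ((-5 + 0) + 15670)*(-1/30506) = (-5 + 15670)*(-1/30506) = 15665*(-1/30506) = -15665/30506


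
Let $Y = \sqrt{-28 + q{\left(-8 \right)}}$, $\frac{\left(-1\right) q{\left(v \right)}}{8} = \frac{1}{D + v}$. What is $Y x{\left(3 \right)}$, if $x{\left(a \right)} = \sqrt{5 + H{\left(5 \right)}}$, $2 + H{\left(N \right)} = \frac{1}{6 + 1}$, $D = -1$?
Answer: $\frac{2 i \sqrt{9394}}{21} \approx 9.2307 i$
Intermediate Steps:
$H{\left(N \right)} = - \frac{13}{7}$ ($H{\left(N \right)} = -2 + \frac{1}{6 + 1} = -2 + \frac{1}{7} = - \frac{13}{7}$)
$q{\left(v \right)} = - \frac{8}{-1 + v}$
$x{\left(a \right)} = \frac{\sqrt{154}}{7}$ ($x{\left(a \right)} = \sqrt{5 - \frac{13}{7}} = \sqrt{\frac{22}{7}} = \frac{\sqrt{154}}{7}$)
$Y = \frac{2 i \sqrt{61}}{3}$ ($Y = \sqrt{-28 - \frac{8}{-1 - 8}} = \sqrt{-28 - \frac{8}{-9}} = \sqrt{-28 - - \frac{8}{9}} = \sqrt{-28 + \frac{8}{9}} = \sqrt{- \frac{244}{9}} = \frac{2 i \sqrt{61}}{3} \approx 5.2068 i$)
$Y x{\left(3 \right)} = \frac{2 i \sqrt{61}}{3} \frac{\sqrt{154}}{7} = \frac{2 i \sqrt{9394}}{21}$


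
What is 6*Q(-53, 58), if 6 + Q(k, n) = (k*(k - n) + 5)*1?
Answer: 35292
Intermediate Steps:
Q(k, n) = -1 + k*(k - n) (Q(k, n) = -6 + (k*(k - n) + 5)*1 = -6 + (5 + k*(k - n))*1 = -6 + (5 + k*(k - n)) = -1 + k*(k - n))
6*Q(-53, 58) = 6*(-1 + (-53)**2 - 1*(-53)*58) = 6*(-1 + 2809 + 3074) = 6*5882 = 35292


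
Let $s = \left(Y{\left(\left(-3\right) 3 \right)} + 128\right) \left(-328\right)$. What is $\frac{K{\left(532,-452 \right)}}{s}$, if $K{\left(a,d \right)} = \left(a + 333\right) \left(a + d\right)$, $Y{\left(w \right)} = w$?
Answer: $- \frac{8650}{4879} \approx -1.7729$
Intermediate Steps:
$K{\left(a,d \right)} = \left(333 + a\right) \left(a + d\right)$
$s = -39032$ ($s = \left(\left(-3\right) 3 + 128\right) \left(-328\right) = \left(-9 + 128\right) \left(-328\right) = 119 \left(-328\right) = -39032$)
$\frac{K{\left(532,-452 \right)}}{s} = \frac{532^{2} + 333 \cdot 532 + 333 \left(-452\right) + 532 \left(-452\right)}{-39032} = \left(283024 + 177156 - 150516 - 240464\right) \left(- \frac{1}{39032}\right) = 69200 \left(- \frac{1}{39032}\right) = - \frac{8650}{4879}$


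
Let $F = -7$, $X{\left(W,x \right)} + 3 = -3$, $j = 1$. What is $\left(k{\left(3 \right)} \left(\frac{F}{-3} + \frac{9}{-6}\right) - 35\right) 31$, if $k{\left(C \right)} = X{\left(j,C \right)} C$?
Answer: $-1550$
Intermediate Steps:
$X{\left(W,x \right)} = -6$ ($X{\left(W,x \right)} = -3 - 3 = -6$)
$k{\left(C \right)} = - 6 C$
$\left(k{\left(3 \right)} \left(\frac{F}{-3} + \frac{9}{-6}\right) - 35\right) 31 = \left(\left(-6\right) 3 \left(- \frac{7}{-3} + \frac{9}{-6}\right) - 35\right) 31 = \left(- 18 \left(\left(-7\right) \left(- \frac{1}{3}\right) + 9 \left(- \frac{1}{6}\right)\right) - 35\right) 31 = \left(- 18 \left(\frac{7}{3} - \frac{3}{2}\right) - 35\right) 31 = \left(\left(-18\right) \frac{5}{6} - 35\right) 31 = \left(-15 - 35\right) 31 = \left(-50\right) 31 = -1550$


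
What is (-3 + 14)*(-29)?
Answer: -319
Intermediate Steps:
(-3 + 14)*(-29) = 11*(-29) = -319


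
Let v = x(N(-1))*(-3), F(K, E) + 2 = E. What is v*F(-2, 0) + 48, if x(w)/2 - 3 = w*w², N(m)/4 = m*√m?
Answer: 84 + 768*I ≈ 84.0 + 768.0*I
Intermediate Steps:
N(m) = 4*m^(3/2) (N(m) = 4*(m*√m) = 4*m^(3/2))
F(K, E) = -2 + E
x(w) = 6 + 2*w³ (x(w) = 6 + 2*(w*w²) = 6 + 2*w³)
v = -18 - 384*I (v = (6 + 2*(4*(-1)^(3/2))³)*(-3) = (6 + 2*(4*(-I))³)*(-3) = (6 + 2*(-4*I)³)*(-3) = (6 + 2*(64*I))*(-3) = (6 + 128*I)*(-3) = -18 - 384*I ≈ -18.0 - 384.0*I)
v*F(-2, 0) + 48 = (-18 - 384*I)*(-2 + 0) + 48 = (-18 - 384*I)*(-2) + 48 = (36 + 768*I) + 48 = 84 + 768*I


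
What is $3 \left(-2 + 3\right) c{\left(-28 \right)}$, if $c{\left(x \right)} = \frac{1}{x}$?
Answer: $- \frac{3}{28} \approx -0.10714$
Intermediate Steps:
$3 \left(-2 + 3\right) c{\left(-28 \right)} = \frac{3 \left(-2 + 3\right)}{-28} = 3 \cdot 1 \left(- \frac{1}{28}\right) = 3 \left(- \frac{1}{28}\right) = - \frac{3}{28}$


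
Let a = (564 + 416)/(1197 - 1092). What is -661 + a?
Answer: -1955/3 ≈ -651.67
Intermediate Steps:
a = 28/3 (a = 980/105 = 980*(1/105) = 28/3 ≈ 9.3333)
-661 + a = -661 + 28/3 = -1955/3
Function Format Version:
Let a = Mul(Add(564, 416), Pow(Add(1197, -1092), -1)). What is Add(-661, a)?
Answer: Rational(-1955, 3) ≈ -651.67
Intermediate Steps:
a = Rational(28, 3) (a = Mul(980, Pow(105, -1)) = Mul(980, Rational(1, 105)) = Rational(28, 3) ≈ 9.3333)
Add(-661, a) = Add(-661, Rational(28, 3)) = Rational(-1955, 3)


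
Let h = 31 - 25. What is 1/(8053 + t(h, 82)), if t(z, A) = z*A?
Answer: 1/8545 ≈ 0.00011703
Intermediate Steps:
h = 6
t(z, A) = A*z
1/(8053 + t(h, 82)) = 1/(8053 + 82*6) = 1/(8053 + 492) = 1/8545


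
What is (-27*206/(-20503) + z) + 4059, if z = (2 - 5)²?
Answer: 83411766/20503 ≈ 4068.3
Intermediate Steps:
z = 9 (z = (-3)² = 9)
(-27*206/(-20503) + z) + 4059 = (-27*206/(-20503) + 9) + 4059 = (-5562*(-1/20503) + 9) + 4059 = (5562/20503 + 9) + 4059 = 190089/20503 + 4059 = 83411766/20503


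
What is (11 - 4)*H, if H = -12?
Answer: -84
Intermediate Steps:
(11 - 4)*H = (11 - 4)*(-12) = 7*(-12) = -84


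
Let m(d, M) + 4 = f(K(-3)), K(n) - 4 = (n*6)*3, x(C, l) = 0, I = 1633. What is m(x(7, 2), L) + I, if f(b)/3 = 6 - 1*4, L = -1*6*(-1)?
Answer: 1635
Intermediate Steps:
K(n) = 4 + 18*n (K(n) = 4 + (n*6)*3 = 4 + (6*n)*3 = 4 + 18*n)
L = 6 (L = -6*(-1) = 6)
f(b) = 6 (f(b) = 3*(6 - 1*4) = 3*(6 - 4) = 3*2 = 6)
m(d, M) = 2 (m(d, M) = -4 + 6 = 2)
m(x(7, 2), L) + I = 2 + 1633 = 1635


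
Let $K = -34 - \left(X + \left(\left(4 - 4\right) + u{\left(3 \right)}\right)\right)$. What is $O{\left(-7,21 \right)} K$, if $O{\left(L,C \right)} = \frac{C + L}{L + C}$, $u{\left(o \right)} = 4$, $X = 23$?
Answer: $-61$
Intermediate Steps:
$O{\left(L,C \right)} = 1$ ($O{\left(L,C \right)} = \frac{C + L}{C + L} = 1$)
$K = -61$ ($K = -34 - \left(23 + \left(\left(4 - 4\right) + 4\right)\right) = -34 - \left(23 + \left(0 + 4\right)\right) = -34 - \left(23 + 4\right) = -34 - 27 = -61$)
$O{\left(-7,21 \right)} K = 1 \left(-61\right) = -61$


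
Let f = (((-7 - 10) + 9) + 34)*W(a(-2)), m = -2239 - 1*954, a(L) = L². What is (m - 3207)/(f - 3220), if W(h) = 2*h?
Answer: 1600/753 ≈ 2.1248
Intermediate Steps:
m = -3193 (m = -2239 - 954 = -3193)
f = 208 (f = (((-7 - 10) + 9) + 34)*(2*(-2)²) = ((-17 + 9) + 34)*(2*4) = (-8 + 34)*8 = 26*8 = 208)
(m - 3207)/(f - 3220) = (-3193 - 3207)/(208 - 3220) = -6400/(-3012) = -6400*(-1/3012) = 1600/753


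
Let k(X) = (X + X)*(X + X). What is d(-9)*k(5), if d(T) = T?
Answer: -900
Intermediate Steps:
k(X) = 4*X² (k(X) = (2*X)*(2*X) = 4*X²)
d(-9)*k(5) = -36*5² = -36*25 = -9*100 = -900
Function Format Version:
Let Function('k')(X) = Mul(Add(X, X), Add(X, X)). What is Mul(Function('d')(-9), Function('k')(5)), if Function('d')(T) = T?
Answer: -900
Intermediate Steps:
Function('k')(X) = Mul(4, Pow(X, 2)) (Function('k')(X) = Mul(Mul(2, X), Mul(2, X)) = Mul(4, Pow(X, 2)))
Mul(Function('d')(-9), Function('k')(5)) = Mul(-9, Mul(4, Pow(5, 2))) = Mul(-9, Mul(4, 25)) = Mul(-9, 100) = -900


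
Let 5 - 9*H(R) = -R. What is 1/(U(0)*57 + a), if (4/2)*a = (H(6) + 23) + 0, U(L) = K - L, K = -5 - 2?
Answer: -9/3482 ≈ -0.0025847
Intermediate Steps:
H(R) = 5/9 + R/9 (H(R) = 5/9 - (-1)*R/9 = 5/9 + R/9)
K = -7
U(L) = -7 - L
a = 109/9 (a = (((5/9 + (1/9)*6) + 23) + 0)/2 = (((5/9 + 2/3) + 23) + 0)/2 = ((11/9 + 23) + 0)/2 = (218/9 + 0)/2 = (1/2)*(218/9) = 109/9 ≈ 12.111)
1/(U(0)*57 + a) = 1/((-7 - 1*0)*57 + 109/9) = 1/((-7 + 0)*57 + 109/9) = 1/(-7*57 + 109/9) = 1/(-399 + 109/9) = 1/(-3482/9) = -9/3482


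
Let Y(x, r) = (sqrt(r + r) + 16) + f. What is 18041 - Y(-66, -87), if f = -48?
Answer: 18073 - I*sqrt(174) ≈ 18073.0 - 13.191*I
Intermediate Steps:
Y(x, r) = -32 + sqrt(2)*sqrt(r) (Y(x, r) = (sqrt(r + r) + 16) - 48 = (sqrt(2*r) + 16) - 48 = (sqrt(2)*sqrt(r) + 16) - 48 = (16 + sqrt(2)*sqrt(r)) - 48 = -32 + sqrt(2)*sqrt(r))
18041 - Y(-66, -87) = 18041 - (-32 + sqrt(2)*sqrt(-87)) = 18041 - (-32 + sqrt(2)*(I*sqrt(87))) = 18041 - (-32 + I*sqrt(174)) = 18041 + (32 - I*sqrt(174)) = 18073 - I*sqrt(174)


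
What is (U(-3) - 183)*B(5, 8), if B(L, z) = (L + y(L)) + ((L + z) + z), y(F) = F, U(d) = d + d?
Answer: -5859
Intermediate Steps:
U(d) = 2*d
B(L, z) = 2*z + 3*L (B(L, z) = (L + L) + ((L + z) + z) = 2*L + (L + 2*z) = 2*z + 3*L)
(U(-3) - 183)*B(5, 8) = (2*(-3) - 183)*(2*8 + 3*5) = (-6 - 183)*(16 + 15) = -189*31 = -5859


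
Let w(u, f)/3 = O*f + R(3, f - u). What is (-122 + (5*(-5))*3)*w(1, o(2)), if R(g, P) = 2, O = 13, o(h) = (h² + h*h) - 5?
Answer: -24231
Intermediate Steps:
o(h) = -5 + 2*h² (o(h) = (h² + h²) - 5 = 2*h² - 5 = -5 + 2*h²)
w(u, f) = 6 + 39*f (w(u, f) = 3*(13*f + 2) = 3*(2 + 13*f) = 6 + 39*f)
(-122 + (5*(-5))*3)*w(1, o(2)) = (-122 + (5*(-5))*3)*(6 + 39*(-5 + 2*2²)) = (-122 - 25*3)*(6 + 39*(-5 + 2*4)) = (-122 - 75)*(6 + 39*(-5 + 8)) = -197*(6 + 39*3) = -197*(6 + 117) = -197*123 = -24231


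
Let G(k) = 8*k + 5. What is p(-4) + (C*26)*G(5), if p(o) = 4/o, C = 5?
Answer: 5849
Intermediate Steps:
G(k) = 5 + 8*k
p(-4) + (C*26)*G(5) = 4/(-4) + (5*26)*(5 + 8*5) = 4*(-1/4) + 130*(5 + 40) = -1 + 130*45 = -1 + 5850 = 5849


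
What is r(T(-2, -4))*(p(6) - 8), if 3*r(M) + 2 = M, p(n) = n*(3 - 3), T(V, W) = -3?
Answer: 40/3 ≈ 13.333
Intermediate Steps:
p(n) = 0 (p(n) = n*0 = 0)
r(M) = -⅔ + M/3
r(T(-2, -4))*(p(6) - 8) = (-⅔ + (⅓)*(-3))*(0 - 8) = (-⅔ - 1)*(-8) = -5/3*(-8) = 40/3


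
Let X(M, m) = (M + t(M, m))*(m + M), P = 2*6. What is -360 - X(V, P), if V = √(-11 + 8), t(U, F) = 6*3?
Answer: -573 - 30*I*√3 ≈ -573.0 - 51.962*I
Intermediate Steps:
t(U, F) = 18
V = I*√3 (V = √(-3) = I*√3 ≈ 1.732*I)
P = 12
X(M, m) = (18 + M)*(M + m) (X(M, m) = (M + 18)*(m + M) = (18 + M)*(M + m))
-360 - X(V, P) = -360 - ((I*√3)² + 18*(I*√3) + 18*12 + (I*√3)*12) = -360 - (-3 + 18*I*√3 + 216 + 12*I*√3) = -360 - (213 + 30*I*√3) = -360 + (-213 - 30*I*√3) = -573 - 30*I*√3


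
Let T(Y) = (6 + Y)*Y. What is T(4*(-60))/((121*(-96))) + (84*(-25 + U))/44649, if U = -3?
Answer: -72739/14883 ≈ -4.8874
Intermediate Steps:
T(Y) = Y*(6 + Y)
T(4*(-60))/((121*(-96))) + (84*(-25 + U))/44649 = ((4*(-60))*(6 + 4*(-60)))/((121*(-96))) + (84*(-25 - 3))/44649 = -240*(6 - 240)/(-11616) + (84*(-28))*(1/44649) = -240*(-234)*(-1/11616) - 2352*1/44649 = 56160*(-1/11616) - 784/14883 = -585/121 - 784/14883 = -72739/14883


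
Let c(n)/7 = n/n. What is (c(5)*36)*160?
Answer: 40320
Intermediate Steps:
c(n) = 7 (c(n) = 7*(n/n) = 7*1 = 7)
(c(5)*36)*160 = (7*36)*160 = 252*160 = 40320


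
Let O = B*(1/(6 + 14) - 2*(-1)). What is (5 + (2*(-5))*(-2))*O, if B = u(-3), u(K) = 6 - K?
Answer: 1845/4 ≈ 461.25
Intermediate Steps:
B = 9 (B = 6 - 1*(-3) = 6 + 3 = 9)
O = 369/20 (O = 9*(1/(6 + 14) - 2*(-1)) = 9*(1/20 + 2) = 9*(41/20) = 369/20 ≈ 18.450)
(5 + (2*(-5))*(-2))*O = (5 + (2*(-5))*(-2))*(369/20) = (5 - 10*(-2))*(369/20) = (5 + 20)*(369/20) = 25*(369/20) = 1845/4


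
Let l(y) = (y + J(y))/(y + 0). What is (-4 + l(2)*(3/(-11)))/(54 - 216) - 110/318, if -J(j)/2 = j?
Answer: -30497/94446 ≈ -0.32290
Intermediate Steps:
J(j) = -2*j
l(y) = -1 (l(y) = (y - 2*y)/(y + 0) = (-y)/y = -1)
(-4 + l(2)*(3/(-11)))/(54 - 216) - 110/318 = (-4 - 3/(-11))/(54 - 216) - 110/318 = (-4 - 3*(-1)/11)/(-162) - 110*1/318 = (-4 - 1*(-3/11))*(-1/162) - 55/159 = (-4 + 3/11)*(-1/162) - 55/159 = -41/11*(-1/162) - 55/159 = 41/1782 - 55/159 = -30497/94446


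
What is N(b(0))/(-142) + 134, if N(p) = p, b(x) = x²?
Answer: 134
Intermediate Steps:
N(b(0))/(-142) + 134 = 0²/(-142) + 134 = -1/142*0 + 134 = 0 + 134 = 134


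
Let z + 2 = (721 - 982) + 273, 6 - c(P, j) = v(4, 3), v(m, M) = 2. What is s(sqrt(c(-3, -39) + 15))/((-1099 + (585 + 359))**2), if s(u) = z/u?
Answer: 2*sqrt(19)/91295 ≈ 9.5490e-5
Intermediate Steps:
c(P, j) = 4 (c(P, j) = 6 - 1*2 = 6 - 2 = 4)
z = 10 (z = -2 + ((721 - 982) + 273) = -2 + (-261 + 273) = -2 + 12 = 10)
s(u) = 10/u
s(sqrt(c(-3, -39) + 15))/((-1099 + (585 + 359))**2) = (10/(sqrt(4 + 15)))/((-1099 + (585 + 359))**2) = (10/(sqrt(19)))/((-1099 + 944)**2) = (10*(sqrt(19)/19))/((-155)**2) = (10*sqrt(19)/19)/24025 = (10*sqrt(19)/19)*(1/24025) = 2*sqrt(19)/91295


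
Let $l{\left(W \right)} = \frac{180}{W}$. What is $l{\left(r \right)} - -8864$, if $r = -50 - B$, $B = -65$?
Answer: $8876$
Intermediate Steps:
$r = 15$ ($r = -50 - -65 = -50 + 65 = 15$)
$l{\left(r \right)} - -8864 = \frac{180}{15} - -8864 = 180 \cdot \frac{1}{15} + 8864 = 12 + 8864 = 8876$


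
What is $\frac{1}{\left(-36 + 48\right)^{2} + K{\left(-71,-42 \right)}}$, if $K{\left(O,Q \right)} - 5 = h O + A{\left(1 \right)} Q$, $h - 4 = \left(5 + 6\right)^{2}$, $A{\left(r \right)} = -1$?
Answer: $- \frac{1}{8684} \approx -0.00011515$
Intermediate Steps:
$h = 125$ ($h = 4 + \left(5 + 6\right)^{2} = 4 + 11^{2} = 4 + 121 = 125$)
$K{\left(O,Q \right)} = 5 - Q + 125 O$ ($K{\left(O,Q \right)} = 5 + \left(125 O - Q\right) = 5 + \left(- Q + 125 O\right) = 5 - Q + 125 O$)
$\frac{1}{\left(-36 + 48\right)^{2} + K{\left(-71,-42 \right)}} = \frac{1}{\left(-36 + 48\right)^{2} + \left(5 - -42 + 125 \left(-71\right)\right)} = \frac{1}{12^{2} + \left(5 + 42 - 8875\right)} = \frac{1}{144 - 8828} = \frac{1}{-8684} = - \frac{1}{8684}$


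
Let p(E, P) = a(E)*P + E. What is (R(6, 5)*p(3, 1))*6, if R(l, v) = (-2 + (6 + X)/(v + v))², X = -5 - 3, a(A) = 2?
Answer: 726/5 ≈ 145.20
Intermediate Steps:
X = -8
p(E, P) = E + 2*P (p(E, P) = 2*P + E = E + 2*P)
R(l, v) = (-2 - 1/v)² (R(l, v) = (-2 + (6 - 8)/(v + v))² = (-2 - 2*1/(2*v))² = (-2 - 1/v)²)
(R(6, 5)*p(3, 1))*6 = (((1 + 2*5)²/5²)*(3 + 2*1))*6 = (((1 + 10)²/25)*(3 + 2))*6 = (((1/25)*11²)*5)*6 = (((1/25)*121)*5)*6 = ((121/25)*5)*6 = (121/5)*6 = 726/5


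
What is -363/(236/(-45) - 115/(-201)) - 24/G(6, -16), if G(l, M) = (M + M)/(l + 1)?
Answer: 4673607/56348 ≈ 82.942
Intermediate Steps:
G(l, M) = 2*M/(1 + l) (G(l, M) = (2*M)/(1 + l) = 2*M/(1 + l))
-363/(236/(-45) - 115/(-201)) - 24/G(6, -16) = -363/(236/(-45) - 115/(-201)) - 24/(2*(-16)/(1 + 6)) = -363/(236*(-1/45) - 115*(-1/201)) - 24/(2*(-16)/7) = -363/(-236/45 + 115/201) - 24/(2*(-16)*(1/7)) = -363/(-14087/3015) - 24/(-32/7) = -363*(-3015/14087) - 24*(-7/32) = 1094445/14087 + 21/4 = 4673607/56348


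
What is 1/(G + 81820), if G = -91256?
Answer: -1/9436 ≈ -0.00010598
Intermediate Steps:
1/(G + 81820) = 1/(-91256 + 81820) = 1/(-9436) = -1/9436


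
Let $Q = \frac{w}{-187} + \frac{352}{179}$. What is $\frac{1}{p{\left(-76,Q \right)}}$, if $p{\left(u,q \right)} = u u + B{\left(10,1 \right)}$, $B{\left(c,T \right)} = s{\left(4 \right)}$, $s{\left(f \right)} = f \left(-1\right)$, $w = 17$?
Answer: $\frac{1}{5772} \approx 0.00017325$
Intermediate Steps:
$s{\left(f \right)} = - f$
$B{\left(c,T \right)} = -4$ ($B{\left(c,T \right)} = \left(-1\right) 4 = -4$)
$Q = \frac{3693}{1969}$ ($Q = \frac{17}{-187} + \frac{352}{179} = 17 \left(- \frac{1}{187}\right) + 352 \cdot \frac{1}{179} = - \frac{1}{11} + \frac{352}{179} = \frac{3693}{1969} \approx 1.8756$)
$p{\left(u,q \right)} = -4 + u^{2}$ ($p{\left(u,q \right)} = u u - 4 = u^{2} - 4 = -4 + u^{2}$)
$\frac{1}{p{\left(-76,Q \right)}} = \frac{1}{-4 + \left(-76\right)^{2}} = \frac{1}{-4 + 5776} = \frac{1}{5772}$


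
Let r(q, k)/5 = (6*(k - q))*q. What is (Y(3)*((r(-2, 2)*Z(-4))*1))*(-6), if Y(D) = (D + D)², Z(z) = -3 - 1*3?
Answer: -311040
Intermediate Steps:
r(q, k) = 5*q*(-6*q + 6*k) (r(q, k) = 5*((6*(k - q))*q) = 5*((-6*q + 6*k)*q) = 5*(q*(-6*q + 6*k)) = 5*q*(-6*q + 6*k))
Z(z) = -6 (Z(z) = -3 - 3 = -6)
Y(D) = 4*D² (Y(D) = (2*D)² = 4*D²)
(Y(3)*((r(-2, 2)*Z(-4))*1))*(-6) = ((4*3²)*(((30*(-2)*(2 - 1*(-2)))*(-6))*1))*(-6) = ((4*9)*(((30*(-2)*(2 + 2))*(-6))*1))*(-6) = (36*(((30*(-2)*4)*(-6))*1))*(-6) = (36*(-240*(-6)*1))*(-6) = (36*(1440*1))*(-6) = (36*1440)*(-6) = 51840*(-6) = -311040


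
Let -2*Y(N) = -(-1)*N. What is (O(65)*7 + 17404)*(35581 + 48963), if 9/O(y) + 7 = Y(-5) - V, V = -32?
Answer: 80937860224/55 ≈ 1.4716e+9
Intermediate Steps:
Y(N) = -N/2 (Y(N) = -(-1)*(-N)/2 = -N/2)
O(y) = 18/55 (O(y) = 9/(-7 + (-1/2*(-5) - 1*(-32))) = 9/(-7 + (5/2 + 32)) = 9/(-7 + 69/2) = 9/(55/2) = 9*(2/55) = 18/55)
(O(65)*7 + 17404)*(35581 + 48963) = ((18/55)*7 + 17404)*(35581 + 48963) = (126/55 + 17404)*84544 = (957346/55)*84544 = 80937860224/55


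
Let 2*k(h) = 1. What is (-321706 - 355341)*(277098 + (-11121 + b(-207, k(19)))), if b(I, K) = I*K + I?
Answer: -359737413651/2 ≈ -1.7987e+11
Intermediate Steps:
k(h) = 1/2 (k(h) = (1/2)*1 = 1/2)
b(I, K) = I + I*K
(-321706 - 355341)*(277098 + (-11121 + b(-207, k(19)))) = (-321706 - 355341)*(277098 + (-11121 - 207*(1 + 1/2))) = -677047*(277098 + (-11121 - 207*3/2)) = -677047*(277098 + (-11121 - 621/2)) = -677047*(277098 - 22863/2) = -677047*531333/2 = -359737413651/2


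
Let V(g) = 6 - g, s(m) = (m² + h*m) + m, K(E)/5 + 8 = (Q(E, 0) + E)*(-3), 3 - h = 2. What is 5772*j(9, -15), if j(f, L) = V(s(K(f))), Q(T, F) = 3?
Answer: -276790488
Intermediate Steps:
h = 1 (h = 3 - 1*2 = 3 - 2 = 1)
K(E) = -85 - 15*E (K(E) = -40 + 5*((3 + E)*(-3)) = -40 + 5*(-9 - 3*E) = -40 + (-45 - 15*E) = -85 - 15*E)
s(m) = m² + 2*m (s(m) = (m² + 1*m) + m = (m² + m) + m = (m + m²) + m = m² + 2*m)
j(f, L) = 6 - (-85 - 15*f)*(-83 - 15*f) (j(f, L) = 6 - (-85 - 15*f)*(2 + (-85 - 15*f)) = 6 - (-85 - 15*f)*(-83 - 15*f))
5772*j(9, -15) = 5772*(-7049 - 2520*9 - 225*9²) = 5772*(-7049 - 22680 - 225*81) = 5772*(-7049 - 22680 - 18225) = 5772*(-47954) = -276790488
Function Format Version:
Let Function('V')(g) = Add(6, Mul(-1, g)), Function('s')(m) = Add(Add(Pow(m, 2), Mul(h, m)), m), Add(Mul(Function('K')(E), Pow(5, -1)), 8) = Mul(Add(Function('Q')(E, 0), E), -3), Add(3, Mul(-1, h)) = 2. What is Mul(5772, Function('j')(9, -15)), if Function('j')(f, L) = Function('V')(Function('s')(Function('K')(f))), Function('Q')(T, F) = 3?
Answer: -276790488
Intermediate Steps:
h = 1 (h = Add(3, Mul(-1, 2)) = Add(3, -2) = 1)
Function('K')(E) = Add(-85, Mul(-15, E)) (Function('K')(E) = Add(-40, Mul(5, Mul(Add(3, E), -3))) = Add(-40, Mul(5, Add(-9, Mul(-3, E)))) = Add(-40, Add(-45, Mul(-15, E))) = Add(-85, Mul(-15, E)))
Function('s')(m) = Add(Pow(m, 2), Mul(2, m)) (Function('s')(m) = Add(Add(Pow(m, 2), Mul(1, m)), m) = Add(Add(Pow(m, 2), m), m) = Add(Add(m, Pow(m, 2)), m) = Add(Pow(m, 2), Mul(2, m)))
Function('j')(f, L) = Add(6, Mul(-1, Add(-85, Mul(-15, f)), Add(-83, Mul(-15, f)))) (Function('j')(f, L) = Add(6, Mul(-1, Mul(Add(-85, Mul(-15, f)), Add(2, Add(-85, Mul(-15, f)))))) = Add(6, Mul(-1, Mul(Add(-85, Mul(-15, f)), Add(-83, Mul(-15, f))))) = Add(6, Mul(-1, Add(-85, Mul(-15, f)), Add(-83, Mul(-15, f)))))
Mul(5772, Function('j')(9, -15)) = Mul(5772, Add(-7049, Mul(-2520, 9), Mul(-225, Pow(9, 2)))) = Mul(5772, Add(-7049, -22680, Mul(-225, 81))) = Mul(5772, Add(-7049, -22680, -18225)) = Mul(5772, -47954) = -276790488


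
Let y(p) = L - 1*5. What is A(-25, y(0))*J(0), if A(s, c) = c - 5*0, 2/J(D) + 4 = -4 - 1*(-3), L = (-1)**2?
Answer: 8/5 ≈ 1.6000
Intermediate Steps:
L = 1
J(D) = -2/5 (J(D) = 2/(-4 + (-4 - 1*(-3))) = 2/(-4 + (-4 + 3)) = 2/(-4 - 1) = 2/(-5) = 2*(-1/5) = -2/5)
y(p) = -4 (y(p) = 1 - 1*5 = 1 - 5 = -4)
A(s, c) = c (A(s, c) = c + 0 = c)
A(-25, y(0))*J(0) = -4*(-2/5) = 8/5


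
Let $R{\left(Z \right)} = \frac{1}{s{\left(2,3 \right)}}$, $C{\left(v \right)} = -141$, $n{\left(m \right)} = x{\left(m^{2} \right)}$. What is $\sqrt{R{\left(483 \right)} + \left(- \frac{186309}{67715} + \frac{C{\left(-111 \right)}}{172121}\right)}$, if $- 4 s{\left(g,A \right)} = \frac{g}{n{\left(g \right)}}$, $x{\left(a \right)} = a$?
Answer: $\frac{2 i \sqrt{365152586530710030965}}{11655173515} \approx 3.2791 i$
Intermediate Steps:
$n{\left(m \right)} = m^{2}$
$s{\left(g,A \right)} = - \frac{1}{4 g}$ ($s{\left(g,A \right)} = - \frac{g \frac{1}{g^{2}}}{4} = - \frac{1}{4 g}$)
$R{\left(Z \right)} = -8$ ($R{\left(Z \right)} = \frac{1}{\left(- \frac{1}{4}\right) \frac{1}{2}} = \frac{1}{- \frac{1}{8}} = -8$)
$\sqrt{R{\left(483 \right)} + \left(- \frac{186309}{67715} + \frac{C{\left(-111 \right)}}{172121}\right)} = \sqrt{-8 - \left(\frac{141}{172121} + \frac{186309}{67715}\right)} = \sqrt{-8 - \frac{32077239204}{11655173515}} = \sqrt{- \frac{125318627324}{11655173515}} = \frac{2 i \sqrt{365152586530710030965}}{11655173515}$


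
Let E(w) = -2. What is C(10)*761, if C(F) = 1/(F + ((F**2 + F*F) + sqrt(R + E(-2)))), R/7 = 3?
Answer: 159810/44081 - 761*sqrt(19)/44081 ≈ 3.5501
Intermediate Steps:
R = 21 (R = 7*3 = 21)
C(F) = 1/(F + sqrt(19) + 2*F**2) (C(F) = 1/(F + ((F**2 + F*F) + sqrt(21 - 2))) = 1/(F + ((F**2 + F**2) + sqrt(19))) = 1/(F + (2*F**2 + sqrt(19))) = 1/(F + (sqrt(19) + 2*F**2)) = 1/(F + sqrt(19) + 2*F**2))
C(10)*761 = 761/(10 + sqrt(19) + 2*10**2) = 761/(10 + sqrt(19) + 2*100) = 761/(10 + sqrt(19) + 200) = 761/(210 + sqrt(19))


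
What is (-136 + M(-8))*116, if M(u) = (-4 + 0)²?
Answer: -13920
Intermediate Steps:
M(u) = 16 (M(u) = (-4)² = 16)
(-136 + M(-8))*116 = (-136 + 16)*116 = -120*116 = -13920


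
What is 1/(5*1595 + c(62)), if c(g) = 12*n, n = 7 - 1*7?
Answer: 1/7975 ≈ 0.00012539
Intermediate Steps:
n = 0 (n = 7 - 7 = 0)
c(g) = 0 (c(g) = 12*0 = 0)
1/(5*1595 + c(62)) = 1/(5*1595 + 0) = 1/(7975 + 0) = 1/7975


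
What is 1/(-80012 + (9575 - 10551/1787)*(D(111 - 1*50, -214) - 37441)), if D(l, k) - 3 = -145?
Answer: -1787/642811304286 ≈ -2.7800e-9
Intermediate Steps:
D(l, k) = -142 (D(l, k) = 3 - 145 = -142)
1/(-80012 + (9575 - 10551/1787)*(D(111 - 1*50, -214) - 37441)) = 1/(-80012 + (9575 - 10551/1787)*(-142 - 37441)) = 1/(-80012 + (9575 - 10551*1/1787)*(-37583)) = 1/(-80012 + (9575 - 10551/1787)*(-37583)) = 1/(-80012 + (17099974/1787)*(-37583)) = 1/(-80012 - 642668322842/1787) = 1/(-642811304286/1787) = -1787/642811304286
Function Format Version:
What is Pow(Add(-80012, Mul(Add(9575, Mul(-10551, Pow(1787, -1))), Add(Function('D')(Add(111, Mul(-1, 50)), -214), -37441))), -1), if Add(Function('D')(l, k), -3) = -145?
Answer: Rational(-1787, 642811304286) ≈ -2.7800e-9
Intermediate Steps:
Function('D')(l, k) = -142 (Function('D')(l, k) = Add(3, -145) = -142)
Pow(Add(-80012, Mul(Add(9575, Mul(-10551, Pow(1787, -1))), Add(Function('D')(Add(111, Mul(-1, 50)), -214), -37441))), -1) = Pow(Add(-80012, Mul(Add(9575, Mul(-10551, Pow(1787, -1))), Add(-142, -37441))), -1) = Pow(Add(-80012, Mul(Add(9575, Mul(-10551, Rational(1, 1787))), -37583)), -1) = Pow(Add(-80012, Mul(Add(9575, Rational(-10551, 1787)), -37583)), -1) = Pow(Add(-80012, Mul(Rational(17099974, 1787), -37583)), -1) = Pow(Add(-80012, Rational(-642668322842, 1787)), -1) = Pow(Rational(-642811304286, 1787), -1) = Rational(-1787, 642811304286)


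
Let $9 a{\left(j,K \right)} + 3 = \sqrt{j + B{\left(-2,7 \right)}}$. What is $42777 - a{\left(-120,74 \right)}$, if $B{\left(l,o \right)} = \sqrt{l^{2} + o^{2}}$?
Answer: $\frac{128332}{3} - \frac{\sqrt{-120 + \sqrt{53}}}{9} \approx 42777.0 - 1.1797 i$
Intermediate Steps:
$a{\left(j,K \right)} = - \frac{1}{3} + \frac{\sqrt{j + \sqrt{53}}}{9}$ ($a{\left(j,K \right)} = - \frac{1}{3} + \frac{\sqrt{j + \sqrt{\left(-2\right)^{2} + 7^{2}}}}{9} = - \frac{1}{3} + \frac{\sqrt{j + \sqrt{4 + 49}}}{9} = - \frac{1}{3} + \frac{\sqrt{j + \sqrt{53}}}{9}$)
$42777 - a{\left(-120,74 \right)} = 42777 - \left(- \frac{1}{3} + \frac{\sqrt{-120 + \sqrt{53}}}{9}\right) = 42777 + \left(\frac{1}{3} - \frac{\sqrt{-120 + \sqrt{53}}}{9}\right) = \frac{128332}{3} - \frac{\sqrt{-120 + \sqrt{53}}}{9}$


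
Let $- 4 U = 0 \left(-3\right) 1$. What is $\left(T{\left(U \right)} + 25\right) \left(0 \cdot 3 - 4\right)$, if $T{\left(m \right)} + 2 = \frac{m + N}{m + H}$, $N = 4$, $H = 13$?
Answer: $- \frac{1212}{13} \approx -93.231$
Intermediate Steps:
$U = 0$ ($U = - \frac{0 \left(-3\right) 1}{4} = - \frac{0 \cdot 1}{4} = \left(- \frac{1}{4}\right) 0 = 0$)
$T{\left(m \right)} = -2 + \frac{4 + m}{13 + m}$ ($T{\left(m \right)} = -2 + \frac{m + 4}{m + 13} = -2 + \frac{4 + m}{13 + m}$)
$\left(T{\left(U \right)} + 25\right) \left(0 \cdot 3 - 4\right) = \left(\frac{-22 - 0}{13 + 0} + 25\right) \left(0 \cdot 3 - 4\right) = \left(\frac{-22 + 0}{13} + 25\right) \left(0 - 4\right) = \left(\frac{1}{13} \left(-22\right) + 25\right) \left(-4\right) = \left(- \frac{22}{13} + 25\right) \left(-4\right) = \frac{303}{13} \left(-4\right) = - \frac{1212}{13}$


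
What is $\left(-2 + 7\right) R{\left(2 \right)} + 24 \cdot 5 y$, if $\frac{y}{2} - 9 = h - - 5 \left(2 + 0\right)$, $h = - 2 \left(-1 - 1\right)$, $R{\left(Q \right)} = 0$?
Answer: $5520$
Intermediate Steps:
$h = 4$ ($h = \left(-2\right) \left(-2\right) = 4$)
$y = 46$ ($y = 18 + 2 \left(4 - - 5 \left(2 + 0\right)\right) = 18 + 2 \left(4 - \left(-5\right) 2\right) = 18 + 2 \left(4 - -10\right) = 18 + 2 \left(4 + 10\right) = 18 + 2 \cdot 14 = 18 + 28 = 46$)
$\left(-2 + 7\right) R{\left(2 \right)} + 24 \cdot 5 y = \left(-2 + 7\right) 0 + 24 \cdot 5 \cdot 46 = 5 \cdot 0 + 120 \cdot 46 = 0 + 5520 = 5520$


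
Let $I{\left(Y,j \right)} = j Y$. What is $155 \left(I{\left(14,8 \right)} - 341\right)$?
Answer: $-35495$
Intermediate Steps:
$I{\left(Y,j \right)} = Y j$
$155 \left(I{\left(14,8 \right)} - 341\right) = 155 \left(14 \cdot 8 - 341\right) = 155 \left(112 - 341\right) = 155 \left(-229\right) = -35495$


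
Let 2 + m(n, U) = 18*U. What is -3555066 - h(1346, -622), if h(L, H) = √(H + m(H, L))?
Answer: -3555066 - 2*√5901 ≈ -3.5552e+6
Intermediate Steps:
m(n, U) = -2 + 18*U
h(L, H) = √(-2 + H + 18*L) (h(L, H) = √(H + (-2 + 18*L)) = √(-2 + H + 18*L))
-3555066 - h(1346, -622) = -3555066 - √(-2 - 622 + 18*1346) = -3555066 - √(-2 - 622 + 24228) = -3555066 - √23604 = -3555066 - 2*√5901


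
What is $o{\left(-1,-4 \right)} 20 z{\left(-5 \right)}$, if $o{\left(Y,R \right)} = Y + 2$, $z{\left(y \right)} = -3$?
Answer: $-60$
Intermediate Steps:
$o{\left(Y,R \right)} = 2 + Y$
$o{\left(-1,-4 \right)} 20 z{\left(-5 \right)} = \left(2 - 1\right) 20 \left(-3\right) = 1 \cdot 20 \left(-3\right) = 20 \left(-3\right) = -60$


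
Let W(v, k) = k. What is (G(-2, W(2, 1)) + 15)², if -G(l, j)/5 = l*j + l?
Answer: 1225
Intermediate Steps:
G(l, j) = -5*l - 5*j*l (G(l, j) = -5*(l*j + l) = -5*(j*l + l) = -5*(l + j*l) = -5*l - 5*j*l)
(G(-2, W(2, 1)) + 15)² = (-5*(-2)*(1 + 1) + 15)² = (-5*(-2)*2 + 15)² = (20 + 15)² = 35² = 1225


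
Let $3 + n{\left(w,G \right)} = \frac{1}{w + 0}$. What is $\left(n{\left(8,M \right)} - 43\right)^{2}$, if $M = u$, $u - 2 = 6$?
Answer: $\frac{134689}{64} \approx 2104.5$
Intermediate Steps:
$u = 8$ ($u = 2 + 6 = 8$)
$M = 8$
$n{\left(w,G \right)} = -3 + \frac{1}{w}$ ($n{\left(w,G \right)} = -3 + \frac{1}{w + 0} = -3 + \frac{1}{w}$)
$\left(n{\left(8,M \right)} - 43\right)^{2} = \left(\left(-3 + \frac{1}{8}\right) - 43\right)^{2} = \left(- \frac{23}{8} - 43\right)^{2} = \left(- \frac{367}{8}\right)^{2} = \frac{134689}{64}$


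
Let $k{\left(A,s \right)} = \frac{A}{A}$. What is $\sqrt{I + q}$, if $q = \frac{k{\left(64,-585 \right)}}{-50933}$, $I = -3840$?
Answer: $\frac{i \sqrt{10365884213}}{1643} \approx 61.968 i$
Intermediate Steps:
$k{\left(A,s \right)} = 1$
$q = - \frac{1}{50933}$ ($q = 1 \frac{1}{-50933} = 1 \left(- \frac{1}{50933}\right) = - \frac{1}{50933} \approx -1.9634 \cdot 10^{-5}$)
$\sqrt{I + q} = \sqrt{-3840 - \frac{1}{50933}} = \sqrt{- \frac{195582721}{50933}} = \frac{i \sqrt{10365884213}}{1643}$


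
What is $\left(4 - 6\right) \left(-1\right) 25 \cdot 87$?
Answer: $4350$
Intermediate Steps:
$\left(4 - 6\right) \left(-1\right) 25 \cdot 87 = \left(-2\right) \left(-1\right) 25 \cdot 87 = 2 \cdot 25 \cdot 87 = 50 \cdot 87 = 4350$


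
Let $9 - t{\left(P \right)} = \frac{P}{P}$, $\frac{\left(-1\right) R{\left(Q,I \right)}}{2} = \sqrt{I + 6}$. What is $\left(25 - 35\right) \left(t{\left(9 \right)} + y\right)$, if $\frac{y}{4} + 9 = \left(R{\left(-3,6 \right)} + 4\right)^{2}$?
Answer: $-2280 + 1280 \sqrt{3} \approx -62.975$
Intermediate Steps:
$R{\left(Q,I \right)} = - 2 \sqrt{6 + I}$ ($R{\left(Q,I \right)} = - 2 \sqrt{I + 6} = - 2 \sqrt{6 + I}$)
$t{\left(P \right)} = 8$ ($t{\left(P \right)} = 9 - \frac{P}{P} = 9 - 1 = 8$)
$y = -36 + 4 \left(4 - 4 \sqrt{3}\right)^{2}$ ($y = -36 + 4 \left(- 2 \sqrt{6 + 6} + 4\right)^{2} = -36 + 4 \left(- 2 \sqrt{12} + 4\right)^{2} = -36 + 4 \left(- 2 \cdot 2 \sqrt{3} + 4\right)^{2} = -36 + 4 \left(- 4 \sqrt{3} + 4\right)^{2} = -36 + 4 \left(4 - 4 \sqrt{3}\right)^{2} \approx -1.7025$)
$\left(25 - 35\right) \left(t{\left(9 \right)} + y\right) = \left(25 - 35\right) \left(8 + \left(220 - 128 \sqrt{3}\right)\right) = - 10 \left(228 - 128 \sqrt{3}\right) = -2280 + 1280 \sqrt{3}$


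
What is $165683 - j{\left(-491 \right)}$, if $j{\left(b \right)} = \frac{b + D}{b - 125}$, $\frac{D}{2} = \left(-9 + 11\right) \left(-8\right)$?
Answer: $\frac{102060205}{616} \approx 1.6568 \cdot 10^{5}$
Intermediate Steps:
$D = -32$ ($D = 2 \left(-9 + 11\right) \left(-8\right) = 2 \cdot 2 \left(-8\right) = 2 \left(-16\right) = -32$)
$j{\left(b \right)} = \frac{-32 + b}{-125 + b}$ ($j{\left(b \right)} = \frac{b - 32}{b - 125} = \frac{-32 + b}{-125 + b}$)
$165683 - j{\left(-491 \right)} = 165683 - \frac{-32 - 491}{-125 - 491} = 165683 - \frac{1}{-616} \left(-523\right) = 165683 - \left(- \frac{1}{616}\right) \left(-523\right) = 165683 - \frac{523}{616} = \frac{102060205}{616}$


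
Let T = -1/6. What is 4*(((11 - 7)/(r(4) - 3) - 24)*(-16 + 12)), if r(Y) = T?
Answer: 7680/19 ≈ 404.21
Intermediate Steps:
T = -⅙ (T = -1*⅙ = -⅙ ≈ -0.16667)
r(Y) = -⅙
4*(((11 - 7)/(r(4) - 3) - 24)*(-16 + 12)) = 4*(((11 - 7)/(-⅙ - 3) - 24)*(-16 + 12)) = 4*((4/(-19/6) - 24)*(-4)) = 4*((4*(-6/19) - 24)*(-4)) = 4*((-24/19 - 24)*(-4)) = 4*(-480/19*(-4)) = 4*(1920/19) = 7680/19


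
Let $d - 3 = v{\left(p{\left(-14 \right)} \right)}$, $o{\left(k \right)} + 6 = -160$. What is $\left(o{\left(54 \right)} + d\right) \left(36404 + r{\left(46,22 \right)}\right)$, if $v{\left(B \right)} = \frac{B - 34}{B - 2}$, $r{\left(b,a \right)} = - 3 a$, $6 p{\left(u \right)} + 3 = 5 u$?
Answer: $- \frac{493397364}{85} \approx -5.8047 \cdot 10^{6}$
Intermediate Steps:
$p{\left(u \right)} = - \frac{1}{2} + \frac{5 u}{6}$
$o{\left(k \right)} = -166$ ($o{\left(k \right)} = -6 - 160 = -166$)
$v{\left(B \right)} = \frac{-34 + B}{-2 + B}$
$d = \frac{532}{85}$ ($d = 3 + \frac{-34 + \left(- \frac{1}{2} + \frac{5}{6} \left(-14\right)\right)}{-2 + \left(- \frac{1}{2} + \frac{5}{6} \left(-14\right)\right)} = 3 + \frac{-34 - \frac{73}{6}}{-2 - \frac{73}{6}} = 3 + \frac{1}{- \frac{85}{6}} \left(- \frac{277}{6}\right) = 3 - - \frac{277}{85} = 3 + \frac{277}{85} = \frac{532}{85} \approx 6.2588$)
$\left(o{\left(54 \right)} + d\right) \left(36404 + r{\left(46,22 \right)}\right) = \left(-166 + \frac{532}{85}\right) \left(36404 - 66\right) = - \frac{13578 \left(36404 - 66\right)}{85} = \left(- \frac{13578}{85}\right) 36338 = - \frac{493397364}{85}$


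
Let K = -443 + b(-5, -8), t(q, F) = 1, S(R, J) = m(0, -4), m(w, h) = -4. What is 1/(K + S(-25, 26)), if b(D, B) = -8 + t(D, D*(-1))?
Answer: -1/454 ≈ -0.0022026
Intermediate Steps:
S(R, J) = -4
b(D, B) = -7 (b(D, B) = -8 + 1 = -7)
K = -450 (K = -443 - 7 = -450)
1/(K + S(-25, 26)) = 1/(-450 - 4) = 1/(-454) = -1/454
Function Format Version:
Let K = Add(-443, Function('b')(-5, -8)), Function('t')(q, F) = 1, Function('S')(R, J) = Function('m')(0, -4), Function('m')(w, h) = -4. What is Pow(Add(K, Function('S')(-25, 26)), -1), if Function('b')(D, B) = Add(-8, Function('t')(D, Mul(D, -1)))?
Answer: Rational(-1, 454) ≈ -0.0022026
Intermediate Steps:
Function('S')(R, J) = -4
Function('b')(D, B) = -7 (Function('b')(D, B) = Add(-8, 1) = -7)
K = -450 (K = Add(-443, -7) = -450)
Pow(Add(K, Function('S')(-25, 26)), -1) = Pow(Add(-450, -4), -1) = Pow(-454, -1) = Rational(-1, 454)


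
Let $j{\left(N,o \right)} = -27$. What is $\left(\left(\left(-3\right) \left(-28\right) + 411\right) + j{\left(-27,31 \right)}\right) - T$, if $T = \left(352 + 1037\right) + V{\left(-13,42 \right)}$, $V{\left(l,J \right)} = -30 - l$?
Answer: $-904$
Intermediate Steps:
$T = 1372$ ($T = \left(352 + 1037\right) - 17 = 1389 + \left(-30 + 13\right) = 1389 - 17 = 1372$)
$\left(\left(\left(-3\right) \left(-28\right) + 411\right) + j{\left(-27,31 \right)}\right) - T = \left(\left(\left(-3\right) \left(-28\right) + 411\right) - 27\right) - 1372 = \left(\left(84 + 411\right) - 27\right) - 1372 = \left(495 - 27\right) - 1372 = 468 - 1372 = -904$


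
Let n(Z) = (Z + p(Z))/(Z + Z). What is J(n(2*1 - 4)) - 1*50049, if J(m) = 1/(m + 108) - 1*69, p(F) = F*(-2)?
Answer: -10775368/215 ≈ -50118.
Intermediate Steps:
p(F) = -2*F
n(Z) = -½ (n(Z) = (Z - 2*Z)/(Z + Z) = (-Z)/((2*Z)) = (-Z)*(1/(2*Z)) = -½)
J(m) = -69 + 1/(108 + m) (J(m) = 1/(108 + m) - 69 = -69 + 1/(108 + m))
J(n(2*1 - 4)) - 1*50049 = (-7451 - 69*(-½))/(108 - ½) - 1*50049 = (-7451 + 69/2)/(215/2) - 50049 = (2/215)*(-14833/2) - 50049 = -14833/215 - 50049 = -10775368/215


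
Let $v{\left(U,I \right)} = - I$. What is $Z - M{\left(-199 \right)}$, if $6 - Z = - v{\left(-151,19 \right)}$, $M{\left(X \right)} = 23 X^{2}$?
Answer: $-910836$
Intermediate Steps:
$Z = -13$ ($Z = 6 - - \left(-1\right) 19 = 6 - \left(-1\right) \left(-19\right) = 6 - 19 = -13$)
$Z - M{\left(-199 \right)} = -13 - 23 \left(-199\right)^{2} = -13 - 23 \cdot 39601 = -13 - 910823 = -910836$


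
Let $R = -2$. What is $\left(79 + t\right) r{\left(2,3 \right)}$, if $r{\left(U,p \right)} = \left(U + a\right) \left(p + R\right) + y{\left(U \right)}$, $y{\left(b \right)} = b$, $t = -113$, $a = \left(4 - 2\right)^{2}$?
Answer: $-272$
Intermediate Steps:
$a = 4$ ($a = 2^{2} = 4$)
$r{\left(U,p \right)} = U + \left(-2 + p\right) \left(4 + U\right)$ ($r{\left(U,p \right)} = \left(U + 4\right) \left(p - 2\right) + U = \left(4 + U\right) \left(-2 + p\right) + U = \left(-2 + p\right) \left(4 + U\right) + U = U + \left(-2 + p\right) \left(4 + U\right)$)
$\left(79 + t\right) r{\left(2,3 \right)} = \left(79 - 113\right) \left(-8 - 2 + 4 \cdot 3 + 2 \cdot 3\right) = - 34 \left(-8 - 2 + 12 + 6\right) = \left(-34\right) 8 = -272$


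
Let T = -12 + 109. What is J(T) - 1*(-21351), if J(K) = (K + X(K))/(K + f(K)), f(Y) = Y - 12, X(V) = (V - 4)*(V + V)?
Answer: 3904021/182 ≈ 21451.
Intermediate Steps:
X(V) = 2*V*(-4 + V) (X(V) = (-4 + V)*(2*V) = 2*V*(-4 + V))
f(Y) = -12 + Y
T = 97
J(K) = (K + 2*K*(-4 + K))/(-12 + 2*K) (J(K) = (K + 2*K*(-4 + K))/(K + (-12 + K)) = (K + 2*K*(-4 + K))/(-12 + 2*K))
J(T) - 1*(-21351) = (½)*97*(-7 + 2*97)/(-6 + 97) - 1*(-21351) = (½)*97*(-7 + 194)/91 + 21351 = (½)*97*(1/91)*187 + 21351 = 18139/182 + 21351 = 3904021/182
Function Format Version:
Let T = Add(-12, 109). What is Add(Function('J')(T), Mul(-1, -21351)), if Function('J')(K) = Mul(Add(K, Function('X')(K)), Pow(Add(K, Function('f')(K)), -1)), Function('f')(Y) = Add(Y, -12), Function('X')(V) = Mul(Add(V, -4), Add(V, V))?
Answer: Rational(3904021, 182) ≈ 21451.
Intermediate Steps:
Function('X')(V) = Mul(2, V, Add(-4, V)) (Function('X')(V) = Mul(Add(-4, V), Mul(2, V)) = Mul(2, V, Add(-4, V)))
Function('f')(Y) = Add(-12, Y)
T = 97
Function('J')(K) = Mul(Pow(Add(-12, Mul(2, K)), -1), Add(K, Mul(2, K, Add(-4, K)))) (Function('J')(K) = Mul(Add(K, Mul(2, K, Add(-4, K))), Pow(Add(K, Add(-12, K)), -1)) = Mul(Add(K, Mul(2, K, Add(-4, K))), Pow(Add(-12, Mul(2, K)), -1)) = Mul(Pow(Add(-12, Mul(2, K)), -1), Add(K, Mul(2, K, Add(-4, K)))))
Add(Function('J')(T), Mul(-1, -21351)) = Add(Mul(Rational(1, 2), 97, Pow(Add(-6, 97), -1), Add(-7, Mul(2, 97))), Mul(-1, -21351)) = Add(Mul(Rational(1, 2), 97, Pow(91, -1), Add(-7, 194)), 21351) = Add(Mul(Rational(1, 2), 97, Rational(1, 91), 187), 21351) = Add(Rational(18139, 182), 21351) = Rational(3904021, 182)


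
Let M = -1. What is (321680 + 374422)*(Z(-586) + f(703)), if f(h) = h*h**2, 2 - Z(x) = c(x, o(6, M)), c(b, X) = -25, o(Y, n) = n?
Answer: 241845989737308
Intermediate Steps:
Z(x) = 27 (Z(x) = 2 - 1*(-25) = 2 + 25 = 27)
f(h) = h**3
(321680 + 374422)*(Z(-586) + f(703)) = (321680 + 374422)*(27 + 703**3) = 696102*(27 + 347428927) = 696102*347428954 = 241845989737308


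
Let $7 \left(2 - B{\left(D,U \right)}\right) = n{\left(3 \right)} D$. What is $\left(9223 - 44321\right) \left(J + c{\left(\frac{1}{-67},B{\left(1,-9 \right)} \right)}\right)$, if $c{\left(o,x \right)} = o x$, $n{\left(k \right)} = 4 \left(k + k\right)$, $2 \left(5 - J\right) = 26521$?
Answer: $\frac{31171132973}{67} \approx 4.6524 \cdot 10^{8}$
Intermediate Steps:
$J = - \frac{26511}{2}$ ($J = 5 - \frac{26521}{2} = - \frac{26511}{2} \approx -13256.0$)
$n{\left(k \right)} = 8 k$ ($n{\left(k \right)} = 4 \cdot 2 k = 8 k$)
$B{\left(D,U \right)} = 2 - \frac{24 D}{7}$ ($B{\left(D,U \right)} = 2 - \frac{8 \cdot 3 D}{7} = 2 - \frac{24 D}{7}$)
$\left(9223 - 44321\right) \left(J + c{\left(\frac{1}{-67},B{\left(1,-9 \right)} \right)}\right) = \left(9223 - 44321\right) \left(- \frac{26511}{2} + \frac{2 - \frac{24}{7}}{-67}\right) = - 35098 \left(- \frac{26511}{2} - \frac{2 - \frac{24}{7}}{67}\right) = - 35098 \left(- \frac{26511}{2} - - \frac{10}{469}\right) = - 35098 \left(- \frac{26511}{2} + \frac{10}{469}\right) = \left(-35098\right) \left(- \frac{12433639}{938}\right) = \frac{31171132973}{67}$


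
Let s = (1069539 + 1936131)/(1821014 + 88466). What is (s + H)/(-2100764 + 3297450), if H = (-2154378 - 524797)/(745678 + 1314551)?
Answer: 3472701353/15186200392080552 ≈ 2.2867e-7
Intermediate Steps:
H = -86425/66459 (H = -2679175/2060229 = -2679175*1/2060229 = -86425/66459 ≈ -1.3004)
s = 300567/190948 (s = 3005670/1909480 = 3005670*(1/1909480) = 300567/190948 ≈ 1.5741)
(s + H)/(-2100764 + 3297450) = (300567/190948 - 86425/66459)/(-2100764 + 3297450) = (3472701353/12690213132)/1196686 = (3472701353/12690213132)*(1/1196686) = 3472701353/15186200392080552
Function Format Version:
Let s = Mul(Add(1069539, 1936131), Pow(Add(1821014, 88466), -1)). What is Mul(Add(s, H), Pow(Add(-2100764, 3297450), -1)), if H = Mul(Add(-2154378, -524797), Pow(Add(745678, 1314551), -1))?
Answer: Rational(3472701353, 15186200392080552) ≈ 2.2867e-7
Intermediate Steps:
H = Rational(-86425, 66459) (H = Mul(-2679175, Pow(2060229, -1)) = Mul(-2679175, Rational(1, 2060229)) = Rational(-86425, 66459) ≈ -1.3004)
s = Rational(300567, 190948) (s = Mul(3005670, Pow(1909480, -1)) = Mul(3005670, Rational(1, 1909480)) = Rational(300567, 190948) ≈ 1.5741)
Mul(Add(s, H), Pow(Add(-2100764, 3297450), -1)) = Mul(Add(Rational(300567, 190948), Rational(-86425, 66459)), Pow(Add(-2100764, 3297450), -1)) = Mul(Rational(3472701353, 12690213132), Pow(1196686, -1)) = Mul(Rational(3472701353, 12690213132), Rational(1, 1196686)) = Rational(3472701353, 15186200392080552)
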